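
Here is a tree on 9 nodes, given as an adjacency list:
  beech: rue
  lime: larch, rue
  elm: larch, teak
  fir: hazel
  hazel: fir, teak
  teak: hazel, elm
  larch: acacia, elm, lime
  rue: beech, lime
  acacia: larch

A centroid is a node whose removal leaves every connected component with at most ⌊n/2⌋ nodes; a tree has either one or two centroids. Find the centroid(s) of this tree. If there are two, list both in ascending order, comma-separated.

larch

If larch is removed the pieces have sizes 4, 3, 1, all ≤ ⌊9/2⌋ = 4.
No neighbour of larch does as well, so larch is the unique centroid.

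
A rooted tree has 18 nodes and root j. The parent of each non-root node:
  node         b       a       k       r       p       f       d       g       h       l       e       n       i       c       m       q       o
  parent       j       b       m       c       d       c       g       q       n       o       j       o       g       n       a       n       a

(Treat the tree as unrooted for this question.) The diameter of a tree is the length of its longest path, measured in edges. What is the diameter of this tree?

Starting from p, a farthest node is e at distance 9.
One longest path: p-d-g-q-n-o-a-b-j-e.
So the diameter is 9.

9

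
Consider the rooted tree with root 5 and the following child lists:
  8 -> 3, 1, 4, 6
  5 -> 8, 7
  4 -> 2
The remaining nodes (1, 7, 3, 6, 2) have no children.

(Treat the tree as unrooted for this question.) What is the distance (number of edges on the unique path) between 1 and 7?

Walking from 1: 1–8–5–7. Length 3.

3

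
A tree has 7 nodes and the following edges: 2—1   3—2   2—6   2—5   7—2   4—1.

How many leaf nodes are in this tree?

Exactly 5 nodes have a single neighbour: 3, 4, 5, 6, 7.

5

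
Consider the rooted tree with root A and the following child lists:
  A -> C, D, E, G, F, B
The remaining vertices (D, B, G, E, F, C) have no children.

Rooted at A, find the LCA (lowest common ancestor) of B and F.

Ancestors of B (toward the root): B, A.
Ancestors of F: F, A.
The deepest node appearing in both lists is A.

A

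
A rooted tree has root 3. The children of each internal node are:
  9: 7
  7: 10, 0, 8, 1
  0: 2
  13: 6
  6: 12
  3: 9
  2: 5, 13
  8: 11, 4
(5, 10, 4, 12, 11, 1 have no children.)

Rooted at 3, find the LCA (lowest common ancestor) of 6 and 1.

7

6's ancestor chain is 6, 13, 2, 0, 7, 9, 3 and 1's is 1, 7, 9, 3; they first meet at 7.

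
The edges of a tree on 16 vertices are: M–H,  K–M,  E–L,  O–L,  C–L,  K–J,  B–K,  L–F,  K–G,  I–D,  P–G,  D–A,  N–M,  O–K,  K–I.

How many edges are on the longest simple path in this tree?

6

A longest path is E - L - O - K - I - D - A, with 6 edges.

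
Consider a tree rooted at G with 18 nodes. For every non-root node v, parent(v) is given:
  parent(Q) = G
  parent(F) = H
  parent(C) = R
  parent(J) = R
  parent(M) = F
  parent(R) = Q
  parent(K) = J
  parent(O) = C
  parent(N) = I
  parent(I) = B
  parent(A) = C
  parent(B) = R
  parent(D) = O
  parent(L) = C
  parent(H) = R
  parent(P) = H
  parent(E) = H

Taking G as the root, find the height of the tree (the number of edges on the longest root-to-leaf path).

N sits deepest: G – Q – R – B – I – N — 5 edges from the root.

5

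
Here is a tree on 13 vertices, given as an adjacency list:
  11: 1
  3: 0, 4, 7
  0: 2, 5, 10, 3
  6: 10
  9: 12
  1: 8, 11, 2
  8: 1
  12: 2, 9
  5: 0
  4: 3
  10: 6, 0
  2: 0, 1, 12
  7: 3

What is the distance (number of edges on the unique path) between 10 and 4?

The path is 10 – 0 – 3 – 4, which has 3 edges.

3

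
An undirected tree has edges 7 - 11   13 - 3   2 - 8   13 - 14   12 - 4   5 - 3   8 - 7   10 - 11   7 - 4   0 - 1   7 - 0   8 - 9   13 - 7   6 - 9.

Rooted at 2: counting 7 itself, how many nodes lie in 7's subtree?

The subtree rooted at 7 contains: 7, 11, 13, 4, 0, 10, 14, 3, 12, 1, 5 — 11 nodes.

11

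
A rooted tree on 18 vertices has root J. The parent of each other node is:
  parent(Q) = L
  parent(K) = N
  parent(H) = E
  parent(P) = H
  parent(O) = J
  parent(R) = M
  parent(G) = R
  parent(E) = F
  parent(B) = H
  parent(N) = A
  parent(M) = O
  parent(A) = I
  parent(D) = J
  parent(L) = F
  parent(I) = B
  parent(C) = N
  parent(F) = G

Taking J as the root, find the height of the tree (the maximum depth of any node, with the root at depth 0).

12

The longest root-to-leaf path is J → O → M → R → G → F → E → H → B → I → A → N → K (12 edges).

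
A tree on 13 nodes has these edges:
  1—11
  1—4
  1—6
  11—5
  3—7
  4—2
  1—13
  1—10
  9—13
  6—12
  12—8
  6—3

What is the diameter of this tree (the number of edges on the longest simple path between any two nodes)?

5

A longest path is 2-4-1-6-12-8, with 5 edges.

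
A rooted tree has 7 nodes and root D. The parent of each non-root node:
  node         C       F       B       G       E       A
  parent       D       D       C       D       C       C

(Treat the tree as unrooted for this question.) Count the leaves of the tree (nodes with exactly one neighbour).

5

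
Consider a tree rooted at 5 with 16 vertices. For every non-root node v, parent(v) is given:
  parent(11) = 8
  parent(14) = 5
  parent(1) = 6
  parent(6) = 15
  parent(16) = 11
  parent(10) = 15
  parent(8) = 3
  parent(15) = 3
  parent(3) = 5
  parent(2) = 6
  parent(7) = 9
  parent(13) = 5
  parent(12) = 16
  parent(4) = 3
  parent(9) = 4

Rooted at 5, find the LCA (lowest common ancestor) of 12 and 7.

3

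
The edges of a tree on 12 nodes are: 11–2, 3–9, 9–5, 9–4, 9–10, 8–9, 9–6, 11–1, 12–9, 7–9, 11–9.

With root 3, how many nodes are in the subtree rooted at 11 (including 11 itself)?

3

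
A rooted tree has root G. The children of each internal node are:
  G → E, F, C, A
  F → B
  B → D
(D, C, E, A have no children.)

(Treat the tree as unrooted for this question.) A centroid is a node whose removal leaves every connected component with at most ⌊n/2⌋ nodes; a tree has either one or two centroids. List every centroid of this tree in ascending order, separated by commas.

If G is removed the pieces have sizes 3, 1, 1, 1, all ≤ ⌊7/2⌋ = 3.
No neighbour of G does as well, so G is the unique centroid.

G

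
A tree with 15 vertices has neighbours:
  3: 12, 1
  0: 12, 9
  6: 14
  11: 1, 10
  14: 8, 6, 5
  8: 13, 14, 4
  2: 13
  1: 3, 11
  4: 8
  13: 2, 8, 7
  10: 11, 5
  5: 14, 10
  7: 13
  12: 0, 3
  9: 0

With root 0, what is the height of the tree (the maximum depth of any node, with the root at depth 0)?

The longest root-to-leaf path is 0 → 12 → 3 → 1 → 11 → 10 → 5 → 14 → 8 → 13 → 2 (10 edges).

10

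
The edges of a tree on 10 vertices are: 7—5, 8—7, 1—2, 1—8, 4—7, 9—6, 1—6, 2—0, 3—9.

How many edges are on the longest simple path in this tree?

A longest path is 3-9-6-1-8-7-5, with 6 edges.

6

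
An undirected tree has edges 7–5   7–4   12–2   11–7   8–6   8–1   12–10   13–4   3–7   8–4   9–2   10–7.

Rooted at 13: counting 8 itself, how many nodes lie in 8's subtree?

3

Descendants of 8 (including itself): 8, 6, 1. That's 3.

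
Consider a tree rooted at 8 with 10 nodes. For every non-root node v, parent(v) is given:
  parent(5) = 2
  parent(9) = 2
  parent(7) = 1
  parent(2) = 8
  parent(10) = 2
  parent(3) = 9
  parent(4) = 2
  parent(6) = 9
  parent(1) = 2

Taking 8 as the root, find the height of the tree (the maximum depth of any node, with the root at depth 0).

3

3 sits deepest: 8–2–9–3 — 3 edges from the root.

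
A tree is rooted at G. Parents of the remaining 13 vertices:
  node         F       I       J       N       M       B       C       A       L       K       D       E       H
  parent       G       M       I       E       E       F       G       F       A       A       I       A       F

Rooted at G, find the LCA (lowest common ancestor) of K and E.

A

K's ancestor chain is K, A, F, G and E's is E, A, F, G; they first meet at A.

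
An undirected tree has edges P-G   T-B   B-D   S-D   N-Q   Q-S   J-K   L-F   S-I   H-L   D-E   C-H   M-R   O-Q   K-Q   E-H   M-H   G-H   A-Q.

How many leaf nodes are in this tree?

10

The leaves are A, C, F, I, J, N, O, P, R, T.
That is 10 leaves.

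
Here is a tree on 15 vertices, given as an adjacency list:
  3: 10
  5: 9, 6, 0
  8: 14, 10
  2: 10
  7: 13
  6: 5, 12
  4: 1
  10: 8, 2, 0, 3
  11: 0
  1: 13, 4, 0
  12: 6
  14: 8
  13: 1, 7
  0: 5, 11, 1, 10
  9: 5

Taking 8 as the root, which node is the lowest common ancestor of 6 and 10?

10

Ancestors of 6 (toward the root): 6, 5, 0, 10, 8.
Ancestors of 10: 10, 8.
The deepest node appearing in both lists is 10.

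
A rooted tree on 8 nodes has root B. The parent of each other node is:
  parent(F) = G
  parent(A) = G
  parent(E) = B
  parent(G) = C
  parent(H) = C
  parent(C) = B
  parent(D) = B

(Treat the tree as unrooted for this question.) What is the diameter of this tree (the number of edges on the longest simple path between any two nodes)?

4

BFS from D reaches A last, at distance 4; BFS from A confirms no node is farther.
Path: D - B - C - G - A.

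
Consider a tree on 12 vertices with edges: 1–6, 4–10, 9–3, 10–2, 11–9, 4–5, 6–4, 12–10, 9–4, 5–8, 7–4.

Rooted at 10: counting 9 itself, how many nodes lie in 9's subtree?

9's subtree: {9, 3, 11}, size 3.

3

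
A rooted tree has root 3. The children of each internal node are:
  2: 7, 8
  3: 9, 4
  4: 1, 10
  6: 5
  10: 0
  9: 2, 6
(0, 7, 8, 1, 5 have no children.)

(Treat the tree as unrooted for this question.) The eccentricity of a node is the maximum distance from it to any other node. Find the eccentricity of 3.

3

The node farthest from 3 is 5 (0, 8, 7 also at distance 3), via 3 – 9 – 6 – 5 — 3 edges.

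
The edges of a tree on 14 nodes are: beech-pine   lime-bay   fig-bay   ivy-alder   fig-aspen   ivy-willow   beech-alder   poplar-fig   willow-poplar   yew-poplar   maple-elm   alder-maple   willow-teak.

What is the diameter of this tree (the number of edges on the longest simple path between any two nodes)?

A longest path is lime - bay - fig - poplar - willow - ivy - alder - maple - elm, with 8 edges.

8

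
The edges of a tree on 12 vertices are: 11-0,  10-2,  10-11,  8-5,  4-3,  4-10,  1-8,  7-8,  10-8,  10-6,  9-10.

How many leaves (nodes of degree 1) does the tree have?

The leaves are 0, 1, 2, 3, 5, 6, 7, 9.
That is 8 leaves.

8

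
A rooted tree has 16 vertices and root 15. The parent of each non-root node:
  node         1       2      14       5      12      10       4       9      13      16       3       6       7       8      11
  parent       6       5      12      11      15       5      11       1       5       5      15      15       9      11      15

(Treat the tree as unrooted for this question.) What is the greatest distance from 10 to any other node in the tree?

The node farthest from 10 is 7, via 10-5-11-15-6-1-9-7 — 7 edges.

7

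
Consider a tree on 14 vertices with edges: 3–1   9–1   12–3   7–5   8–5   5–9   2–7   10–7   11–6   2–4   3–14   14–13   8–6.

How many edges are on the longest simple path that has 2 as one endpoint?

7

A farthest node from 2 is 13.
The path 2–7–5–9–1–3–14–13 has 7 edges.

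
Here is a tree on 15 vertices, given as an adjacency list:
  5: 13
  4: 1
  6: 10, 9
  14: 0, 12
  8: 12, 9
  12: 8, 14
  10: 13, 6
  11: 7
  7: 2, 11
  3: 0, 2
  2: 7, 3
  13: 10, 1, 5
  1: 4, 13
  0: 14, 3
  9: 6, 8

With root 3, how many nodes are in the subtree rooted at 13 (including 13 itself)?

4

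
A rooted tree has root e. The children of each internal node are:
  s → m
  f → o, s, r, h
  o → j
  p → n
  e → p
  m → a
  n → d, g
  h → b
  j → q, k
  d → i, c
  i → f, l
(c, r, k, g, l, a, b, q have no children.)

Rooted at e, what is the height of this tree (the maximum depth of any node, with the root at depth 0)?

8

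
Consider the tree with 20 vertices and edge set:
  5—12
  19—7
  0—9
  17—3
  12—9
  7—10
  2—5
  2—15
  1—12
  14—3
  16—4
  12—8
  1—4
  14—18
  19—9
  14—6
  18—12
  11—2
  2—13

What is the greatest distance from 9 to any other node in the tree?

Distances from 9 peak at 5, attained at 17.
9 – 12 – 18 – 14 – 3 – 17

5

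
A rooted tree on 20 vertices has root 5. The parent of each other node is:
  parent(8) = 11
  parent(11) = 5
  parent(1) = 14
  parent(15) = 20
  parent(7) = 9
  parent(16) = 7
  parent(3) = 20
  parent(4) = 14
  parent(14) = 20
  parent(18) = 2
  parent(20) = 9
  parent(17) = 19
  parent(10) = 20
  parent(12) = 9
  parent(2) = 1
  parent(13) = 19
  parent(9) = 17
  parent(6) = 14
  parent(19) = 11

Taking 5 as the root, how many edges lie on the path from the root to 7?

Climbing from 7 to the root: 7–9–17–19–11–5. That's 5 steps.

5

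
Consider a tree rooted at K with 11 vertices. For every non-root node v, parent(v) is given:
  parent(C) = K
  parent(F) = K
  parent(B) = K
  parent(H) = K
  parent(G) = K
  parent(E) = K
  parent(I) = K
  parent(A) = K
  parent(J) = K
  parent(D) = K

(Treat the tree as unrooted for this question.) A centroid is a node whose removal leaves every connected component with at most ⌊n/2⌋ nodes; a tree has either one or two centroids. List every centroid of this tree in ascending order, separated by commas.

K

If K is removed the pieces have sizes 1, 1, 1, 1, 1, 1, 1, 1, 1, 1, all ≤ ⌊11/2⌋ = 5.
No neighbour of K does as well, so K is the unique centroid.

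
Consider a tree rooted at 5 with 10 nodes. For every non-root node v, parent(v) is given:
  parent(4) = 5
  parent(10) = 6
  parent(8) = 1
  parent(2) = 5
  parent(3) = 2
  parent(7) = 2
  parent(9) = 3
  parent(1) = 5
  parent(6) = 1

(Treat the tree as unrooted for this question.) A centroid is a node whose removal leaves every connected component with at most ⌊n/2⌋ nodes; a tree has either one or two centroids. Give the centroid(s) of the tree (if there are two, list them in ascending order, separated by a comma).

Delete 5: the remaining components have sizes 4, 4, 1. Max 4 ≤ 5, so 5 is a centroid.
No neighbour of 5 does as well, so 5 is the unique centroid.

5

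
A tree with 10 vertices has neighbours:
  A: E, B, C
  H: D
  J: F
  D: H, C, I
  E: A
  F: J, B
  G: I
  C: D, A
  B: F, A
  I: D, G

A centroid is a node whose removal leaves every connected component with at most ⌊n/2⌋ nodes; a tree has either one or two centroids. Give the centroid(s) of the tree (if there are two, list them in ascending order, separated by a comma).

Delete A: the remaining components have sizes 5, 3, 1. Max 5 ≤ 5, so A is a centroid.
Its neighbour C also leaves a largest component of size 5, so both are centroids.

A, C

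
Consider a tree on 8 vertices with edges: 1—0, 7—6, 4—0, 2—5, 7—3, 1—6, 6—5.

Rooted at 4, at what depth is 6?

3

Climbing from 6 to the root: 6 – 1 – 0 – 4. That's 3 steps.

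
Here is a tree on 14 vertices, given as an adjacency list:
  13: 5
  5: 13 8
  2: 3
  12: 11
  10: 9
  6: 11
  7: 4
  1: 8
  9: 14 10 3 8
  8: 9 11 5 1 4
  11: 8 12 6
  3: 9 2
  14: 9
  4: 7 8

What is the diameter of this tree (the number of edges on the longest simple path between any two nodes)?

5

Starting from 13, a farthest node is 2 at distance 5.
One longest path: 13–5–8–9–3–2.
So the diameter is 5.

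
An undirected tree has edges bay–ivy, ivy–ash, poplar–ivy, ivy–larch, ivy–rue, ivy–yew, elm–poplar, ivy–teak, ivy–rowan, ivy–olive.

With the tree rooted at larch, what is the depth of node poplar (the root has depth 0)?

2

Path from larch to poplar: larch → ivy → poplar, which has 2 edges.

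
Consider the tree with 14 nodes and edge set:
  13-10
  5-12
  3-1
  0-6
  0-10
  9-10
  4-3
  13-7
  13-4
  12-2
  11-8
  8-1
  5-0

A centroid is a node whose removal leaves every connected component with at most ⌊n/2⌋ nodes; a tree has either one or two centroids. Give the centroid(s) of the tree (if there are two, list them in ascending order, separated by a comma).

If 10 is removed the pieces have sizes 7, 5, 1, all ≤ ⌊14/2⌋ = 7.
Its neighbour 13 also leaves a largest component of size 7, so both are centroids.

10, 13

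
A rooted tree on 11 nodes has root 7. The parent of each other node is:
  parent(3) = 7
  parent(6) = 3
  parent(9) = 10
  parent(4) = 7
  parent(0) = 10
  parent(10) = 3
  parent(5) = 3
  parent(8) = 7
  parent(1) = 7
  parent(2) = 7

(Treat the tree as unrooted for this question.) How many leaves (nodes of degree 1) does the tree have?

8

Exactly 8 nodes have a single neighbour: 0, 1, 2, 4, 5, 6, 8, 9.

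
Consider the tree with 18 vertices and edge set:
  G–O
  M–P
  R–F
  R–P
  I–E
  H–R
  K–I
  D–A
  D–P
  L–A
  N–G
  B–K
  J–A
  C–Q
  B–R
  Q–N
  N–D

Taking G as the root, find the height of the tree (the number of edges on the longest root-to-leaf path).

8

E sits deepest: G – N – D – P – R – B – K – I – E — 8 edges from the root.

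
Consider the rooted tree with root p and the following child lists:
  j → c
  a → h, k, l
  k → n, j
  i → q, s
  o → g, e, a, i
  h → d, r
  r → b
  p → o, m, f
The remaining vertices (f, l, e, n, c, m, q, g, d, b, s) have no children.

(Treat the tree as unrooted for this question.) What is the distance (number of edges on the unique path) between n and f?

5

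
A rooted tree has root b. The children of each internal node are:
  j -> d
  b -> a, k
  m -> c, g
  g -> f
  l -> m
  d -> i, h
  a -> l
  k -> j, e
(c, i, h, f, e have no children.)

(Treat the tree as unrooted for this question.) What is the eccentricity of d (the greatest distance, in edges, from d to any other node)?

8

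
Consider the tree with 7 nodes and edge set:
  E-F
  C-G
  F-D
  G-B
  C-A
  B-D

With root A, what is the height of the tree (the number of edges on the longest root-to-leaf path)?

6

A deepest node is E, reached by A → C → G → B → D → F → E.
That path has 6 edges, so the height is 6.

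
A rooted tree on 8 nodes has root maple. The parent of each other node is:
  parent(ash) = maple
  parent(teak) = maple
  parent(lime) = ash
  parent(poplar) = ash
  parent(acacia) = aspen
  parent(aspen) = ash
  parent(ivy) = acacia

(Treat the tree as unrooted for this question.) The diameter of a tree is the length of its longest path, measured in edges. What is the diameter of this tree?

A longest path is ivy–acacia–aspen–ash–maple–teak, with 5 edges.

5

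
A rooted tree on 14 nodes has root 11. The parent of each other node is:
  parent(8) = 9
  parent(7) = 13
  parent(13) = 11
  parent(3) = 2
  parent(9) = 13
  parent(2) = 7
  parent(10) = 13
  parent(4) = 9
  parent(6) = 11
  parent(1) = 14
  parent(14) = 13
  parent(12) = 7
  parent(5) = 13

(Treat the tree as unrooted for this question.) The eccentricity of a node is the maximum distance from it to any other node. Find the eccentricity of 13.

Distances from 13 peak at 3, attained at 3.
13 – 7 – 2 – 3

3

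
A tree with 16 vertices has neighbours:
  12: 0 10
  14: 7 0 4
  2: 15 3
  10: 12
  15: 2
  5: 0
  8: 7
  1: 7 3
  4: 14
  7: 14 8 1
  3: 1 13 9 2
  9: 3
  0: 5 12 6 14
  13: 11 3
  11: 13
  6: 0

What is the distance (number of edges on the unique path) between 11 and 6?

7

Walking from 11: 11 - 13 - 3 - 1 - 7 - 14 - 0 - 6. Length 7.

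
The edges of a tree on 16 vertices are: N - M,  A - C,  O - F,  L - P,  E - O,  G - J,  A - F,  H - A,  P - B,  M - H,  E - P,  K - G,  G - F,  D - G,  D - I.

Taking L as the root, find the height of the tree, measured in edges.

The longest root-to-leaf path is L – P – E – O – F – A – H – M – N (8 edges).

8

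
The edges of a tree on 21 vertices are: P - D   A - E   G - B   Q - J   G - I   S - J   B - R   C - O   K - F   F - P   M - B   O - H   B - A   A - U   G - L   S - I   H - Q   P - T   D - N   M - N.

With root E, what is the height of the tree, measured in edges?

10

C sits deepest: E-A-B-G-I-S-J-Q-H-O-C — 10 edges from the root.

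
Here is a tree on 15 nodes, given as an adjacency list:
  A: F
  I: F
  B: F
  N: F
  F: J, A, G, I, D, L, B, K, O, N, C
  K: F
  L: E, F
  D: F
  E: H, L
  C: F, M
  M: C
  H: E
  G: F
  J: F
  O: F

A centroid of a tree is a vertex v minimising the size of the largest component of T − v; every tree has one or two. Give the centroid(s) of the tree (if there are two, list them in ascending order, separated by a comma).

Delete F: the remaining components have sizes 3, 2, 1, 1, 1, 1, 1, 1, 1, 1, 1. Max 3 ≤ 7, so F is a centroid.
No neighbour of F does as well, so F is the unique centroid.

F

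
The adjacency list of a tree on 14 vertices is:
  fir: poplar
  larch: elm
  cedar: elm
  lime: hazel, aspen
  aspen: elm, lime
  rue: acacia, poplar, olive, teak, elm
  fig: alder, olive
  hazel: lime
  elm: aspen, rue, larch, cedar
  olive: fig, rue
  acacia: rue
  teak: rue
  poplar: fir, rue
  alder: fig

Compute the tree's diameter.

7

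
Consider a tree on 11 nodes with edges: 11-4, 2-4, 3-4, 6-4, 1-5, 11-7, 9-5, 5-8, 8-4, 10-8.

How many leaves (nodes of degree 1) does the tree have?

Degree-1 nodes: 1, 2, 3, 6, 7, 9, 10 — 7 of them.

7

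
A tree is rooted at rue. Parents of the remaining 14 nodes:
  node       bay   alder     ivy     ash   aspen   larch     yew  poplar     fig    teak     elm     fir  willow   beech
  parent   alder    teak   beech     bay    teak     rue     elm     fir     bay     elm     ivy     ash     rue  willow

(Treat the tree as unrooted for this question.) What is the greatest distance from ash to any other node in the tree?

9

Distances from ash peak at 9, attained at larch.
ash–bay–alder–teak–elm–ivy–beech–willow–rue–larch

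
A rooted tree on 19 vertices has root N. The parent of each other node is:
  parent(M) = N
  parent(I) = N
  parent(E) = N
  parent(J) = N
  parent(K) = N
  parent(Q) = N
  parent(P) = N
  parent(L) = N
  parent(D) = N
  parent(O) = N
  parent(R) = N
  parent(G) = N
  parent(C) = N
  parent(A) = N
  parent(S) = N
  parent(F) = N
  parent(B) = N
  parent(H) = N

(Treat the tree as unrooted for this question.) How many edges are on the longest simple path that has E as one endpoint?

A farthest node from E is A (F, J, I, C, S, O, K, P, M, R, H, Q, L, D, B, G also at distance 2).
The path E-N-A has 2 edges.

2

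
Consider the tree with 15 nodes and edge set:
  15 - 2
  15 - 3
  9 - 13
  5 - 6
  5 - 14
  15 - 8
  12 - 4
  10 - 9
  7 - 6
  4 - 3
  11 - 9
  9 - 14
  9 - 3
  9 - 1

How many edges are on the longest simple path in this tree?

Starting from 7, a farthest node is 12 at distance 7.
One longest path: 7–6–5–14–9–3–4–12.
So the diameter is 7.

7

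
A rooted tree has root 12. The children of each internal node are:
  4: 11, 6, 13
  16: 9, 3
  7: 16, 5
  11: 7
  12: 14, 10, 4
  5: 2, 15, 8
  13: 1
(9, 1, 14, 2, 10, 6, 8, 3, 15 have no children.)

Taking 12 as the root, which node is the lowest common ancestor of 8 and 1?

4

Path 8→root: 8 5 7 11 4 12; path 1→root: 1 13 4 12.
First common node: 4.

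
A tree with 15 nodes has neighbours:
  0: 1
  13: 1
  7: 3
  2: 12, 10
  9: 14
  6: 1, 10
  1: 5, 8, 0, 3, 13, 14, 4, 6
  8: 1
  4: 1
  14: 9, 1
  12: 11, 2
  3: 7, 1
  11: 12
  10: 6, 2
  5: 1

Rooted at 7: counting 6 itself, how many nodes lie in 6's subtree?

5

6's subtree: {6, 10, 2, 12, 11}, size 5.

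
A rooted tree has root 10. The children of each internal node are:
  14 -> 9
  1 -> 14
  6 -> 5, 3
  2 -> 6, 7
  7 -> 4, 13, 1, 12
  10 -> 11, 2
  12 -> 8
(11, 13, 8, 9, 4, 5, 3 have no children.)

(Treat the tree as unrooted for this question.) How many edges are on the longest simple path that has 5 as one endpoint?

A farthest node from 5 is 9.
The path 5-6-2-7-1-14-9 has 6 edges.

6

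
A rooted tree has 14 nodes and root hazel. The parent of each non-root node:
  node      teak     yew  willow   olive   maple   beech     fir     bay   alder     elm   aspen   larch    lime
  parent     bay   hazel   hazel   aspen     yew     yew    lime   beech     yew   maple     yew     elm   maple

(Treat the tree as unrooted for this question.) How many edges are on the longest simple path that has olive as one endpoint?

A farthest node from olive is fir (teak, larch also at distance 5).
The path olive – aspen – yew – maple – lime – fir has 5 edges.

5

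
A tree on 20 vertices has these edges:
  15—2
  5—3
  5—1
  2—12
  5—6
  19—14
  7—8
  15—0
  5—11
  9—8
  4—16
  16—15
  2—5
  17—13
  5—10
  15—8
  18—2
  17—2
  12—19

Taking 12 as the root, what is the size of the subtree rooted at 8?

3

Descendants of 8 (including itself): 8, 9, 7. That's 3.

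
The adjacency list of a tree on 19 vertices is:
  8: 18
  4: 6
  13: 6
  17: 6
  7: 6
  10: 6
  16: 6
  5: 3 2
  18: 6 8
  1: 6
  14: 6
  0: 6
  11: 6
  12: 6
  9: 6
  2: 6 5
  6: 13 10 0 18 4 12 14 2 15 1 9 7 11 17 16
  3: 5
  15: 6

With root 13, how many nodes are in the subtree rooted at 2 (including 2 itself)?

3

Descendants of 2 (including itself): 2, 5, 3. That's 3.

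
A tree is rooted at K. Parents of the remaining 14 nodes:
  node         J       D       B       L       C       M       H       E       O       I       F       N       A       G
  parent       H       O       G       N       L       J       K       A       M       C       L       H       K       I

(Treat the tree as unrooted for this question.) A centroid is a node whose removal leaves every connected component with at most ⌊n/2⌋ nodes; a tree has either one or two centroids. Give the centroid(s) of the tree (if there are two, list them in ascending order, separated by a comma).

H

If H is removed the pieces have sizes 7, 4, 3, all ≤ ⌊15/2⌋ = 7.
Every other node leaves some component of size > 7, so the centroid is unique.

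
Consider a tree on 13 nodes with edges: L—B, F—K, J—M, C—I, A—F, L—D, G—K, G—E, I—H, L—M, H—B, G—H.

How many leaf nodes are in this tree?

5

Exactly 5 nodes have a single neighbour: A, C, D, E, J.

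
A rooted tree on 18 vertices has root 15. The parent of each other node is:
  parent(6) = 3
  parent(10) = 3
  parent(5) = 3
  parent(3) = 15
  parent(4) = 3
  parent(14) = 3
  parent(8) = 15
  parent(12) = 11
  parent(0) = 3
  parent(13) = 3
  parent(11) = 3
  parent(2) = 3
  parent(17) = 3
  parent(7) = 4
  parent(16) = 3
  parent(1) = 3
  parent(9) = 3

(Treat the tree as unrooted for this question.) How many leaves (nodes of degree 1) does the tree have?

14

The leaves are 0, 1, 2, 5, 6, 7, 8, 9, 10, 12, 13, 14, 16, 17.
That is 14 leaves.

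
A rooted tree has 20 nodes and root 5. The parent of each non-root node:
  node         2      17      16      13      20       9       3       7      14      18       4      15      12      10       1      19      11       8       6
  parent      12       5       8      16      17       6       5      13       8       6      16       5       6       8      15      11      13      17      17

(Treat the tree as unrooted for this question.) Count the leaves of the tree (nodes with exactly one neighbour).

11

Exactly 11 nodes have a single neighbour: 1, 2, 3, 4, 7, 9, 10, 14, 18, 19, 20.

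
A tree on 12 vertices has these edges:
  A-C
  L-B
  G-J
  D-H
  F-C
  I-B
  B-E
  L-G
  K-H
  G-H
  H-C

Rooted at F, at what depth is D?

Climbing from D to the root: D–H–C–F. That's 3 steps.

3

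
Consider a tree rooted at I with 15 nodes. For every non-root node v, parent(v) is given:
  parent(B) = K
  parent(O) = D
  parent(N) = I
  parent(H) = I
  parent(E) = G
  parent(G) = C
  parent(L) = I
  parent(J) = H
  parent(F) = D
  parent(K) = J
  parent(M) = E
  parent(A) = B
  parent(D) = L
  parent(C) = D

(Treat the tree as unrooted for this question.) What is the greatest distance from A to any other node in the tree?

11

Distances from A peak at 11, attained at M.
A-B-K-J-H-I-L-D-C-G-E-M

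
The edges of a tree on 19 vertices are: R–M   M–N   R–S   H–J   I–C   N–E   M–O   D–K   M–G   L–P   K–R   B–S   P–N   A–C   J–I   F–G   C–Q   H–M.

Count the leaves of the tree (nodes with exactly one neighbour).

8

The leaves are A, B, D, E, F, L, O, Q.
That is 8 leaves.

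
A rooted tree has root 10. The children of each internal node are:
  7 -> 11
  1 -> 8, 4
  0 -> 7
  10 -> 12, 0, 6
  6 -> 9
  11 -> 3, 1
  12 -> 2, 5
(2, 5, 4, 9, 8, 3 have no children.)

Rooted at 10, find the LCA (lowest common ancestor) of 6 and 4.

10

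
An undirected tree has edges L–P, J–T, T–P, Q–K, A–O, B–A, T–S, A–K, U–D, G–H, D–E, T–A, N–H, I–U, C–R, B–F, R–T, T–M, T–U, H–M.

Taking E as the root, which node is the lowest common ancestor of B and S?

T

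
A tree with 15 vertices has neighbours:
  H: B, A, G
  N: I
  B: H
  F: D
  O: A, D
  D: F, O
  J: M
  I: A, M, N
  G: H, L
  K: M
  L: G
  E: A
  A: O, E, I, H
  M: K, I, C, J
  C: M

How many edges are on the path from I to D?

3

I - A - O - D: 3 edges.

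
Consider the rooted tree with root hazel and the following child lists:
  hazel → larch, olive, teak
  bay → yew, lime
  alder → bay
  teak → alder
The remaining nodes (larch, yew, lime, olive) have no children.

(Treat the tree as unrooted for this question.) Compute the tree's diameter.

BFS from yew reaches larch last, at distance 5; BFS from larch confirms no node is farther.
Path: yew-bay-alder-teak-hazel-larch.

5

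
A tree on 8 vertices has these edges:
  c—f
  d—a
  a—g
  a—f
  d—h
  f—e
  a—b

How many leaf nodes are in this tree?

Exactly 5 nodes have a single neighbour: b, c, e, g, h.

5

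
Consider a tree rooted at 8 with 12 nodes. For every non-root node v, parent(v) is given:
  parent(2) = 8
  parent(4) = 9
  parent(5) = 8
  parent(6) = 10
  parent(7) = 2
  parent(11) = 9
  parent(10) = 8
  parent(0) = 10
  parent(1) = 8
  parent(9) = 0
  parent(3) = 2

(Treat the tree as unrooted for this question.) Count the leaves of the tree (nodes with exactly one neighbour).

7

The leaves are 1, 3, 4, 5, 6, 7, 11.
That is 7 leaves.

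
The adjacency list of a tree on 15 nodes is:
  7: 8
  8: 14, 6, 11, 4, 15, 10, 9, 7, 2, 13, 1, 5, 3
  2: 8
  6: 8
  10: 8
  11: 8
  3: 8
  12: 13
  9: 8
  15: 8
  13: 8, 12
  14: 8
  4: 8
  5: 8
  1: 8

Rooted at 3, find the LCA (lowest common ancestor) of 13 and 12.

13

Ancestors of 13 (toward the root): 13, 8, 3.
Ancestors of 12: 12, 13, 8, 3.
The deepest node appearing in both lists is 13.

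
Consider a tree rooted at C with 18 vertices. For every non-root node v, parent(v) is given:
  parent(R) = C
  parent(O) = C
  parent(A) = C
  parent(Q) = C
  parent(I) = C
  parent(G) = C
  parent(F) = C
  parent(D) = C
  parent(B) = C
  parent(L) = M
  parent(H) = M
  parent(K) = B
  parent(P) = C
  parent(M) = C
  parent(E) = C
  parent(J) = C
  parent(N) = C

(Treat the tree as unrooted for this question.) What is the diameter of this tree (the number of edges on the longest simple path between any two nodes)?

BFS from K reaches H last, at distance 4; BFS from H confirms no node is farther.
Path: K - B - C - M - H.

4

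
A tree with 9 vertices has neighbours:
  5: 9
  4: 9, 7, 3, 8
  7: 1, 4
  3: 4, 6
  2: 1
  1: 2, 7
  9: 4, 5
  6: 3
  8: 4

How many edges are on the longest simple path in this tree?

A longest path is 2 – 1 – 7 – 4 – 9 – 5, with 5 edges.

5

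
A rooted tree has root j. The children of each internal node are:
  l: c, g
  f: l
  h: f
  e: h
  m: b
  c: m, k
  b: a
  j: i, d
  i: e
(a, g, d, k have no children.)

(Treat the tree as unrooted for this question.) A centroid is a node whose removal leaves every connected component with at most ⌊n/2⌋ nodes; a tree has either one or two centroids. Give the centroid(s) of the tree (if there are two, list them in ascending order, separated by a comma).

l

Removing l splits the tree into components of sizes 6, 5, 1; the largest is 6 ≤ ⌊13/2⌋ = 6.
No neighbour of l does as well, so l is the unique centroid.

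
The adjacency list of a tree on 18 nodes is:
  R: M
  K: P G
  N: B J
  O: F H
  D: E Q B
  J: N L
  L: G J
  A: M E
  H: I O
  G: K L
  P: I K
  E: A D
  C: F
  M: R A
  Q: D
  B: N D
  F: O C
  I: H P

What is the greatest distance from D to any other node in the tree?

12

The node farthest from D is C, via D – B – N – J – L – G – K – P – I – H – O – F – C — 12 edges.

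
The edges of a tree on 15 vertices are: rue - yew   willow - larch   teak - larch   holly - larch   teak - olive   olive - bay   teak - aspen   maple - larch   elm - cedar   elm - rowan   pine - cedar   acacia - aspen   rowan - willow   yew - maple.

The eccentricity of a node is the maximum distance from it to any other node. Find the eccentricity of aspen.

7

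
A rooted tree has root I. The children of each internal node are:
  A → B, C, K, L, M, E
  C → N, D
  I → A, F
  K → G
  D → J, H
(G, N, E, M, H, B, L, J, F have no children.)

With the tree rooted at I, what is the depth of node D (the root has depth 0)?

Climbing from D to the root: D–C–A–I. That's 3 steps.

3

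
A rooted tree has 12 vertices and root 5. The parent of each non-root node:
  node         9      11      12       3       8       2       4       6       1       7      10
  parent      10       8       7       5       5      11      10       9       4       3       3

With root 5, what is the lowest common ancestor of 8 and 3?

5

8's ancestor chain is 8, 5 and 3's is 3, 5; they first meet at 5.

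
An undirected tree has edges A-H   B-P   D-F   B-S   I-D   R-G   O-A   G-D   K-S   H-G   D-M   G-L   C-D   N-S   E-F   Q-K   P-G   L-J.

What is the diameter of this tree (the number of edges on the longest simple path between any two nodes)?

8

Starting from Q, a farthest node is E at distance 8.
One longest path: Q - K - S - B - P - G - D - F - E.
So the diameter is 8.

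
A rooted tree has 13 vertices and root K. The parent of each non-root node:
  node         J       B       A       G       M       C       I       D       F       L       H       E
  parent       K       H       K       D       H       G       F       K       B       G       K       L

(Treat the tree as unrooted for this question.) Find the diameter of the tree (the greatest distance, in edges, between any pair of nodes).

Starting from I, a farthest node is E at distance 8.
One longest path: I–F–B–H–K–D–G–L–E.
So the diameter is 8.

8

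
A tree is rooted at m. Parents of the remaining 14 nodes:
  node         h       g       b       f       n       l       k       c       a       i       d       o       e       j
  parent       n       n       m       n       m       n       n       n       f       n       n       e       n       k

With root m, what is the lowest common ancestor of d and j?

Path d→root: d n m; path j→root: j k n m.
First common node: n.

n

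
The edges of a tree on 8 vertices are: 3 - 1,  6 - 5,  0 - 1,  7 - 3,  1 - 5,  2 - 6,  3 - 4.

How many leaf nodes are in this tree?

Degree-1 nodes: 0, 2, 4, 7 — 4 of them.

4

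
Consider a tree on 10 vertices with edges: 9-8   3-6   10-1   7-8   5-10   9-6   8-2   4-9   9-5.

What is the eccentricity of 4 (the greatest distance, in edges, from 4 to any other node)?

Distances from 4 peak at 4, attained at 1.
4 – 9 – 5 – 10 – 1

4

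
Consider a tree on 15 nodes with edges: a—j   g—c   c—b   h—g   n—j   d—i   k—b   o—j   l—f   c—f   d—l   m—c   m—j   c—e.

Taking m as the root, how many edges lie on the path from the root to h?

m – c – g – h — 3 edges.

3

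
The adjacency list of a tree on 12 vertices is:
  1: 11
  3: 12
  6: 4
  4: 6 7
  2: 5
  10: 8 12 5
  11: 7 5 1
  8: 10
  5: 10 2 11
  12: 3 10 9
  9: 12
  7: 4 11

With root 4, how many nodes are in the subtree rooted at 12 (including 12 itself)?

3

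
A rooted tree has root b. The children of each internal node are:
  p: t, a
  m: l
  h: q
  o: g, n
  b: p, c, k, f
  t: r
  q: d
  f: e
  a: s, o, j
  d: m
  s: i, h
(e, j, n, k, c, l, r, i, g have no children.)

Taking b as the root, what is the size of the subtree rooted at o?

o's subtree: {o, g, n}, size 3.

3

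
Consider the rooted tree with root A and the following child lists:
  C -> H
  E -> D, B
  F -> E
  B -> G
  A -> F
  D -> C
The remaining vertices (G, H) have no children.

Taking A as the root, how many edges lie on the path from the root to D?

3

A–F–E–D — 3 edges.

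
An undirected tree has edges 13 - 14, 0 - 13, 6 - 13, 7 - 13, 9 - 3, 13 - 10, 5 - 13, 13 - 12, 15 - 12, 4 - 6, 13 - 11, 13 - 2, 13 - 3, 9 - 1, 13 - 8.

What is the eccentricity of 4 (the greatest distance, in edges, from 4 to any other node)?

Distances from 4 peak at 5, attained at 1.
4–6–13–3–9–1

5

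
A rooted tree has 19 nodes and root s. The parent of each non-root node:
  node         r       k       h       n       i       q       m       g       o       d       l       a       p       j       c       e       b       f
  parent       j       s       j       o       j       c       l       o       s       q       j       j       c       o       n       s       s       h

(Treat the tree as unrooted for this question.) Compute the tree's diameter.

7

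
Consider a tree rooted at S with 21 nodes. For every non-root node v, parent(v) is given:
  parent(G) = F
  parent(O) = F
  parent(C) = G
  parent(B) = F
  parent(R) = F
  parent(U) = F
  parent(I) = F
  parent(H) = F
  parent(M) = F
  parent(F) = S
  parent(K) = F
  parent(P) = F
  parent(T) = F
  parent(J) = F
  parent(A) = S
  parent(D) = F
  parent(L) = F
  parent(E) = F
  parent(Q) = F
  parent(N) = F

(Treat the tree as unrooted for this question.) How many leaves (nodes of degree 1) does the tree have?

18

The leaves are A, B, C, D, E, H, I, J, K, L, M, N, O, P, Q, R, T, U.
That is 18 leaves.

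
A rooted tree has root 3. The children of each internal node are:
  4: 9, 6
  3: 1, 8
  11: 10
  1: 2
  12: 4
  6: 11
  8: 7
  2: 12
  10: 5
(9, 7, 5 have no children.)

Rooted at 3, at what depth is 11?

3 – 1 – 2 – 12 – 4 – 6 – 11 — 6 edges.

6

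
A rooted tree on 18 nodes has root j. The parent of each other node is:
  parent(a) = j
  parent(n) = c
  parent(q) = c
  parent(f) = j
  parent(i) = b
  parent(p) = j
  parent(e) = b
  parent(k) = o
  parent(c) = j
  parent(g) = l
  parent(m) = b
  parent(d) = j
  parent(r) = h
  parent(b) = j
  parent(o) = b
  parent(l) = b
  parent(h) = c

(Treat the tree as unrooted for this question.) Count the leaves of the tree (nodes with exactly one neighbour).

Exactly 12 nodes have a single neighbour: a, d, e, f, g, i, k, m, n, p, q, r.

12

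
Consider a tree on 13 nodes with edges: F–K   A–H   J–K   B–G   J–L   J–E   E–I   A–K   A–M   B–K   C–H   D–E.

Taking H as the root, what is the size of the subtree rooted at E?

3

The subtree rooted at E contains: E, I, D — 3 nodes.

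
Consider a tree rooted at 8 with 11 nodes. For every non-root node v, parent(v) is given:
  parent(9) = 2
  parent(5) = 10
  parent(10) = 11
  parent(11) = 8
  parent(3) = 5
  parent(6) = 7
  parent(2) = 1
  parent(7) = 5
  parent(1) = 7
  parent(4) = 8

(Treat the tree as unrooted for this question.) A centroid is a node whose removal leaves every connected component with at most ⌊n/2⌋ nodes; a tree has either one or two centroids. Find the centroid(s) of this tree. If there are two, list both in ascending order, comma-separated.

5

If 5 is removed the pieces have sizes 5, 4, 1, all ≤ ⌊11/2⌋ = 5.
No neighbour of 5 does as well, so 5 is the unique centroid.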